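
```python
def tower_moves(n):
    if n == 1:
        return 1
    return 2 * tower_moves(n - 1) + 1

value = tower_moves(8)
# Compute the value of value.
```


tower_moves(8)
= 2 * tower_moves(7) + 1
= 2 * (2 * tower_moves(6) + 1) + 1
= 2 * (2 * (2 * tower_moves(5) + 1) + 1) + 1
= 2 * (2 * (2 * (2 * tower_moves(4) + 1) + 1) + 1) + 1
= 2 * (2 * (2 * (2 * (2 * tower_moves(3) + 1) + 1) + 1) + 1) + 1
= 2 * (2 * (2 * (2 * (2 * (2 * tower_moves(2) + 1) + 1) + 1) + 1) + 1) + 1
= 2 * (2 * (2 * (2 * (2 * (2 * (2 * tower_moves(1) + 1) + 1) + 1) + 1) + 1) + 1) + 1
Now compute bottom-up:
tower_moves(1) = 1
tower_moves(2) = 2 * 1 + 1 = 3
tower_moves(3) = 2 * 3 + 1 = 7
tower_moves(4) = 2 * 7 + 1 = 15
tower_moves(5) = 2 * 15 + 1 = 31
tower_moves(6) = 2 * 31 + 1 = 63
tower_moves(7) = 2 * 63 + 1 = 127
tower_moves(8) = 2 * 127 + 1 = 255
= 255


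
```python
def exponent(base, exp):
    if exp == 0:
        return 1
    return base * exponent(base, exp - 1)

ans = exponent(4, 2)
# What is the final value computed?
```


exponent(4, 2)
= 4 * exponent(4, 1)
= 4 * 4 * exponent(4, 0)
= 4 * 4 * 1
= 16


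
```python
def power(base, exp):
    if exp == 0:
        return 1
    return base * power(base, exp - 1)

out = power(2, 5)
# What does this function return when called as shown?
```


power(2, 5)
= 2 * power(2, 4)
= 2 * 2 * power(2, 3)
= 2 * 2 * 2 * power(2, 2)
= 2 * 2 * 2 * 2 * power(2, 1)
= 2 * 2 * 2 * 2 * 2 * power(2, 0)
= 2 * 2 * 2 * 2 * 2 * 1
= 32


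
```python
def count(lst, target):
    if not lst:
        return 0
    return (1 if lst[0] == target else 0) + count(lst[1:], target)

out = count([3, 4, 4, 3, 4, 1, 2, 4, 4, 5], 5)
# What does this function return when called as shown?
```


count([3, 4, 4, 3, 4, 1, 2, 4, 4, 5], 5)
lst[0]=3 != 5: 0 + count([4, 4, 3, 4, 1, 2, 4, 4, 5], 5)
lst[0]=4 != 5: 0 + count([4, 3, 4, 1, 2, 4, 4, 5], 5)
lst[0]=4 != 5: 0 + count([3, 4, 1, 2, 4, 4, 5], 5)
lst[0]=3 != 5: 0 + count([4, 1, 2, 4, 4, 5], 5)
lst[0]=4 != 5: 0 + count([1, 2, 4, 4, 5], 5)
lst[0]=1 != 5: 0 + count([2, 4, 4, 5], 5)
lst[0]=2 != 5: 0 + count([4, 4, 5], 5)
lst[0]=4 != 5: 0 + count([4, 5], 5)
lst[0]=4 != 5: 0 + count([5], 5)
lst[0]=5 == 5: 1 + count([], 5)
= 1


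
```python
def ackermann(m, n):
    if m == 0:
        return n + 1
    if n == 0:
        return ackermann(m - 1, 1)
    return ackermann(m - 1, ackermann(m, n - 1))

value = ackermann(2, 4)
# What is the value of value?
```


ackermann(2, 4)
= ackermann(1, ackermann(2, 3))
First compute ackermann(2, 3) = 9
= ackermann(1, 9)
= 11


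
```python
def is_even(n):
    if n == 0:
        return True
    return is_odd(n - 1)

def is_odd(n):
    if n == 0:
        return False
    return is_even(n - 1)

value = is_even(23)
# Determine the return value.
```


is_even(23)
= is_odd(22)
= is_even(21)
= is_odd(20)
= is_even(19)
= is_odd(18)
= is_even(17)
= is_odd(16)
= is_even(15)
= is_odd(14)
= is_even(13)
= is_odd(12)
= is_even(11)
= is_odd(10)
= is_even(9)
= is_odd(8)
= is_even(7)
= is_odd(6)
= is_even(5)
= is_odd(4)
= is_even(3)
= is_odd(2)
= is_even(1)
= is_odd(0)
n == 0: return False
= False


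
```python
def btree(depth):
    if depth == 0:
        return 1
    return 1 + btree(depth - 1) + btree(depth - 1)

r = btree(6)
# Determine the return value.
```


btree(6)
= 1 + btree(5) + btree(5)
= 1 + 2 * btree(5)
btree(k) = 2^(k+1) - 1
btree(0) = 1
btree(1) = 3
btree(2) = 7
btree(3) = 15
btree(4) = 31
btree(6) = 2^7 - 1 = 127


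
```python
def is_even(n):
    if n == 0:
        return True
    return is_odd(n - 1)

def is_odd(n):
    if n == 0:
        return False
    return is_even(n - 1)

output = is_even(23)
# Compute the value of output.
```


is_even(23)
= is_odd(22)
= is_even(21)
= is_odd(20)
= is_even(19)
= is_odd(18)
= is_even(17)
= is_odd(16)
= is_even(15)
= is_odd(14)
= is_even(13)
= is_odd(12)
= is_even(11)
= is_odd(10)
= is_even(9)
= is_odd(8)
= is_even(7)
= is_odd(6)
= is_even(5)
= is_odd(4)
= is_even(3)
= is_odd(2)
= is_even(1)
= is_odd(0)
n == 0: return False
= False


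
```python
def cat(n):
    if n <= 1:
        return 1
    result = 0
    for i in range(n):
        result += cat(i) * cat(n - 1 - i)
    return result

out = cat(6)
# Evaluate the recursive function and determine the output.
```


cat(6)
= sum of cat(i) * cat(6-1-i) for i in 0..5
First compute sub-values bottom-up:
  cat(0) = 1, cat(1) = 1
  cat(2) = 1*1 + 1*1 = 2
  cat(3) = 1*2 + 1*1 + 2*1 = 5
  cat(4) = 1*5 + 1*2 + 2*1 + 5*1 = 14
  cat(5) = 1*14 + 1*5 + 2*2 + 5*1 + 14*1 = 42
Now cat(6):
  cat(0)*cat(5) = 1*42 = 42
  cat(1)*cat(4) = 1*14 = 14
  cat(2)*cat(3) = 2*5 = 10
  cat(3)*cat(2) = 5*2 = 10
  cat(4)*cat(1) = 14*1 = 14
  cat(5)*cat(0) = 42*1 = 42
= 42 + 14 + 10 + 10 + 14 + 42
= 132


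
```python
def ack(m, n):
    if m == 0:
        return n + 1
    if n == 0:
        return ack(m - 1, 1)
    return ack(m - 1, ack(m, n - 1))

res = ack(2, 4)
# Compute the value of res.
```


ack(2, 4)
= ack(1, ack(2, 3))
First compute ack(2, 3) = 9
= ack(1, 9)
= 11


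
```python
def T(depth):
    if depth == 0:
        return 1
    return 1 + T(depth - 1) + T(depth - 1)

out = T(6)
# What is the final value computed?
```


T(6)
= 1 + T(5) + T(5)
= 1 + 2 * T(5)
T(k) = 2^(k+1) - 1
T(0) = 1
T(1) = 3
T(2) = 7
T(3) = 15
T(4) = 31
T(6) = 2^7 - 1 = 127


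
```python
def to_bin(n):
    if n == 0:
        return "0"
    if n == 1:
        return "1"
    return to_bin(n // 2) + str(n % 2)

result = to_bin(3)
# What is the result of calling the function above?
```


to_bin(3)
= to_bin(1) + "1"
= "1" + "1"
= "11"


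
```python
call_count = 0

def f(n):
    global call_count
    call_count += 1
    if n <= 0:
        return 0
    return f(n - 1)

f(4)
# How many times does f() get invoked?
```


f(4) calls f(3) calls ... calls f(0)
Total calls: 4 + 1 (for base case) = 5


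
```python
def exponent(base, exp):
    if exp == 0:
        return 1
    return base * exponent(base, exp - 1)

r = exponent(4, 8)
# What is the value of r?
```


exponent(4, 8)
= 4 * exponent(4, 7)
= 4 * 4 * exponent(4, 6)
= 4 * 4 * 4 * exponent(4, 5)
= 4 * 4 * 4 * 4 * exponent(4, 4)
= 4 * 4 * 4 * 4 * 4 * exponent(4, 3)
= 4 * 4 * 4 * 4 * 4 * 4 * exponent(4, 2)
= 4 * 4 * 4 * 4 * 4 * 4 * 4 * exponent(4, 1)
= 4 * 4 * 4 * 4 * 4 * 4 * 4 * 4 * exponent(4, 0)
= 4 * 4 * 4 * 4 * 4 * 4 * 4 * 4 * 1
= 65536


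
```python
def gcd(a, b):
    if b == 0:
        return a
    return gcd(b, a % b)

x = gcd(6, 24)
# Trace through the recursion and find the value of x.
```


gcd(6, 24)
= gcd(24, 6 % 24) = gcd(24, 6)
= gcd(6, 24 % 6) = gcd(6, 0)
b == 0, return a = 6


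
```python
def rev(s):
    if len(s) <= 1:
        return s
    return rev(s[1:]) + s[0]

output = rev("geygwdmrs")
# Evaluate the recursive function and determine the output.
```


rev("geygwdmrs")
= rev("eygwdmrs") + "g"
= rev("ygwdmrs") + "e" + "g"
= rev("gwdmrs") + "y" + "e" + "g"
= rev("wdmrs") + "g" + "y" + "e" + "g"
= rev("dmrs") + "w" + "g" + "y" + "e" + "g"
= rev("mrs") + "d" + "w" + "g" + "y" + "e" + "g"
= rev("rs") + "m" + "d" + "w" + "g" + "y" + "e" + "g"
= rev("s") + "r" + "m" + "d" + "w" + "g" + "y" + "e" + "g"
= "s" + "r" + "m" + "d" + "w" + "g" + "y" + "e" + "g"
= "srmdwgyeg"


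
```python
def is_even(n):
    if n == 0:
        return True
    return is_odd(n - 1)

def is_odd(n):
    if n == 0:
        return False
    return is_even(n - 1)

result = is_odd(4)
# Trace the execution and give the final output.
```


is_odd(4)
= is_even(3)
= is_odd(2)
= is_even(1)
= is_odd(0)
n == 0: return False
= False


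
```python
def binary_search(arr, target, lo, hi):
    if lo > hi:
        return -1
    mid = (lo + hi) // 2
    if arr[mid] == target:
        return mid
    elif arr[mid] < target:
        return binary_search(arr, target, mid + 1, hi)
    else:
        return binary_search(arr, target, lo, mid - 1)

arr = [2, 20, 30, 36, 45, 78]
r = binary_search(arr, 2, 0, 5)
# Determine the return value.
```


binary_search(arr, 2, 0, 5)
lo=0, hi=5, mid=2, arr[mid]=30
30 > 2, search left half
lo=0, hi=1, mid=0, arr[mid]=2
arr[0] == 2, found at index 0
= 0


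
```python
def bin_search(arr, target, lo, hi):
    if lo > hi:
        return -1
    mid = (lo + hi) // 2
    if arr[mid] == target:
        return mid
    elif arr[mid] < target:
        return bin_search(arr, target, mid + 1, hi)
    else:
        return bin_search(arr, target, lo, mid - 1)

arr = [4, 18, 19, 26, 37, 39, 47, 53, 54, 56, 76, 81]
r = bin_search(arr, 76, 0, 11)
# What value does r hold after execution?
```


bin_search(arr, 76, 0, 11)
lo=0, hi=11, mid=5, arr[mid]=39
39 < 76, search right half
lo=6, hi=11, mid=8, arr[mid]=54
54 < 76, search right half
lo=9, hi=11, mid=10, arr[mid]=76
arr[10] == 76, found at index 10
= 10


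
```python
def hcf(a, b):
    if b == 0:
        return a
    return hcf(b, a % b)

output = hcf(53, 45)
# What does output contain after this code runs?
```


hcf(53, 45)
= hcf(45, 53 % 45) = hcf(45, 8)
= hcf(8, 45 % 8) = hcf(8, 5)
= hcf(5, 8 % 5) = hcf(5, 3)
= hcf(3, 5 % 3) = hcf(3, 2)
= hcf(2, 3 % 2) = hcf(2, 1)
= hcf(1, 2 % 1) = hcf(1, 0)
b == 0, return a = 1


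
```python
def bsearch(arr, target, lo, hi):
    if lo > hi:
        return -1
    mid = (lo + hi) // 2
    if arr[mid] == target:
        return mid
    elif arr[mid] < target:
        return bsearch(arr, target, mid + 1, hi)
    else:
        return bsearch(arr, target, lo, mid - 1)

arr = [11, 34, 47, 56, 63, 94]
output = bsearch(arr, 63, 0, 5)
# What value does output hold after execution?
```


bsearch(arr, 63, 0, 5)
lo=0, hi=5, mid=2, arr[mid]=47
47 < 63, search right half
lo=3, hi=5, mid=4, arr[mid]=63
arr[4] == 63, found at index 4
= 4


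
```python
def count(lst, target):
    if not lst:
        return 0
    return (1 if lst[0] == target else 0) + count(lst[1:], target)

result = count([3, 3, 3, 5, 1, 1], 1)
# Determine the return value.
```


count([3, 3, 3, 5, 1, 1], 1)
lst[0]=3 != 1: 0 + count([3, 3, 5, 1, 1], 1)
lst[0]=3 != 1: 0 + count([3, 5, 1, 1], 1)
lst[0]=3 != 1: 0 + count([5, 1, 1], 1)
lst[0]=5 != 1: 0 + count([1, 1], 1)
lst[0]=1 == 1: 1 + count([1], 1)
lst[0]=1 == 1: 1 + count([], 1)
= 2


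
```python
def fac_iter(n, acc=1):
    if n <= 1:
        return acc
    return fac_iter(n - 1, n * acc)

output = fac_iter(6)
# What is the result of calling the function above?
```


fac_iter(6, 1)
= fac_iter(5, 6 * 1) = fac_iter(5, 6)
= fac_iter(4, 5 * 6) = fac_iter(4, 30)
= fac_iter(3, 4 * 30) = fac_iter(3, 120)
= fac_iter(2, 3 * 120) = fac_iter(2, 360)
= fac_iter(1, 2 * 360) = fac_iter(1, 720)
n <= 1, return acc = 720


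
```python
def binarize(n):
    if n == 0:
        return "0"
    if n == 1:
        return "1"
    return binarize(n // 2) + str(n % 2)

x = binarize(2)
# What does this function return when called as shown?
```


binarize(2)
= binarize(1) + "0"
= "1" + "0"
= "10"


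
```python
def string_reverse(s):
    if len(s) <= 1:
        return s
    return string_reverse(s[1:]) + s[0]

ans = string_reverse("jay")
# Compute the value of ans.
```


string_reverse("jay")
= string_reverse("ay") + "j"
= string_reverse("y") + "a" + "j"
= "y" + "a" + "j"
= "yaj"


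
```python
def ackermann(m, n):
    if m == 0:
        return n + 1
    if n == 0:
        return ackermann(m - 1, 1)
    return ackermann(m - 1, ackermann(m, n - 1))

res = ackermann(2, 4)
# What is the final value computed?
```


ackermann(2, 4)
= ackermann(1, ackermann(2, 3))
First compute ackermann(2, 3) = 9
= ackermann(1, 9)
= 11


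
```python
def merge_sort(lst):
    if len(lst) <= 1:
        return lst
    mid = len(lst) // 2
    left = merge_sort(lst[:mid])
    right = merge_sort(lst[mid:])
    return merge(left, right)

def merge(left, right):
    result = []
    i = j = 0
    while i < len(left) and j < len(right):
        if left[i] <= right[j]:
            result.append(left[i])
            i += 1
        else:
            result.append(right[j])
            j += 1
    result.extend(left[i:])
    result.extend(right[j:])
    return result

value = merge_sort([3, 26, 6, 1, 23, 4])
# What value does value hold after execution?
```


merge_sort([3, 26, 6, 1, 23, 4])
Split into [3, 26, 6] and [1, 23, 4]
Left sorted: [3, 6, 26]
Right sorted: [1, 4, 23]
Merge [3, 6, 26] and [1, 4, 23]
= [1, 3, 4, 6, 23, 26]


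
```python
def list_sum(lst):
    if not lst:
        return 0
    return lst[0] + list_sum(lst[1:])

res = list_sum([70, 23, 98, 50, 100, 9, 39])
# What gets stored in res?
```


list_sum([70, 23, 98, 50, 100, 9, 39])
= 70 + list_sum([23, 98, 50, 100, 9, 39])
= 70 + 23 + list_sum([98, 50, 100, 9, 39])
= 70 + 23 + 98 + list_sum([50, 100, 9, 39])
= 70 + 23 + 98 + 50 + list_sum([100, 9, 39])
= 70 + 23 + 98 + 50 + 100 + list_sum([9, 39])
= 70 + 23 + 98 + 50 + 100 + 9 + list_sum([39])
= 70 + 23 + 98 + 50 + 100 + 9 + 39 + list_sum([])
= 70 + 23 + 98 + 50 + 100 + 9 + 39 + 0
= 389


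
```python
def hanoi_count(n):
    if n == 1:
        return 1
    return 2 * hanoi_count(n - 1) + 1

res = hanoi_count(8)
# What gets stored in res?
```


hanoi_count(8)
= 2 * hanoi_count(7) + 1
= 2 * (2 * hanoi_count(6) + 1) + 1
= 2 * (2 * (2 * hanoi_count(5) + 1) + 1) + 1
= 2 * (2 * (2 * (2 * hanoi_count(4) + 1) + 1) + 1) + 1
= 2 * (2 * (2 * (2 * (2 * hanoi_count(3) + 1) + 1) + 1) + 1) + 1
= 2 * (2 * (2 * (2 * (2 * (2 * hanoi_count(2) + 1) + 1) + 1) + 1) + 1) + 1
= 2 * (2 * (2 * (2 * (2 * (2 * (2 * hanoi_count(1) + 1) + 1) + 1) + 1) + 1) + 1) + 1
Now compute bottom-up:
hanoi_count(1) = 1
hanoi_count(2) = 2 * 1 + 1 = 3
hanoi_count(3) = 2 * 3 + 1 = 7
hanoi_count(4) = 2 * 7 + 1 = 15
hanoi_count(5) = 2 * 15 + 1 = 31
hanoi_count(6) = 2 * 31 + 1 = 63
hanoi_count(7) = 2 * 63 + 1 = 127
hanoi_count(8) = 2 * 127 + 1 = 255
= 255


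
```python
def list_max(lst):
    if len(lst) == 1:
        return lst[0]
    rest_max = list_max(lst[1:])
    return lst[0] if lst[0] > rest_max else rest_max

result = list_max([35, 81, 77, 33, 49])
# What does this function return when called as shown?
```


list_max([35, 81, 77, 33, 49])
= compare 35 with list_max([81, 77, 33, 49])
= compare 81 with list_max([77, 33, 49])
= compare 77 with list_max([33, 49])
= compare 33 with list_max([49])
Base: list_max([49]) = 49
compare 33 with 49: max = 49
compare 77 with 49: max = 77
compare 81 with 77: max = 81
compare 35 with 81: max = 81
= 81


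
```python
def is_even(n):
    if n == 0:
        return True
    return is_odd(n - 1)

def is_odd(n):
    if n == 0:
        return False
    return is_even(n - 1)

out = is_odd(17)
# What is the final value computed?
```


is_odd(17)
= is_even(16)
= is_odd(15)
= is_even(14)
= is_odd(13)
= is_even(12)
= is_odd(11)
= is_even(10)
= is_odd(9)
= is_even(8)
= is_odd(7)
= is_even(6)
= is_odd(5)
= is_even(4)
= is_odd(3)
= is_even(2)
= is_odd(1)
= is_even(0)
n == 0: return True
= True


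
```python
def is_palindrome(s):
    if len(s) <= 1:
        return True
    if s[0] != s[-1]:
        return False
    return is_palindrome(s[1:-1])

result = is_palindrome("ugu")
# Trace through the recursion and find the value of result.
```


is_palindrome("ugu")
"ugu": s[0]='u' == s[-1]='u' -> is_palindrome("g")
"g": len <= 1 -> True
= True


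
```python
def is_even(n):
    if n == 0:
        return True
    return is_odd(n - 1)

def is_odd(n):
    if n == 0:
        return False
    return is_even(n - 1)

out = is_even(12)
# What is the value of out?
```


is_even(12)
= is_odd(11)
= is_even(10)
= is_odd(9)
= is_even(8)
= is_odd(7)
= is_even(6)
= is_odd(5)
= is_even(4)
= is_odd(3)
= is_even(2)
= is_odd(1)
= is_even(0)
n == 0: return True
= True


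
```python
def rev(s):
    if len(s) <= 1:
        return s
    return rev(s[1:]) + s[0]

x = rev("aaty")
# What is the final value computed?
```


rev("aaty")
= rev("aty") + "a"
= rev("ty") + "a" + "a"
= rev("y") + "t" + "a" + "a"
= "y" + "t" + "a" + "a"
= "ytaa"


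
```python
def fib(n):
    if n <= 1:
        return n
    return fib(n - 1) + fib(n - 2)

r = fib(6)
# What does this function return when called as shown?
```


fib(6)
= fib(5) + fib(4)
= (fib(4) + fib(3)) + fib(4)
Computing bottom-up: fib(0)=0, fib(1)=1, fib(2)=1, fib(3)=2, fib(4)=3, fib(5)=5, fib(6)=8
= 8


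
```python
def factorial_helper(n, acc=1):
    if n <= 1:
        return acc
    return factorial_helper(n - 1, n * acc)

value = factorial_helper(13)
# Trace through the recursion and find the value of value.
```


factorial_helper(13, 1)
= factorial_helper(12, 13 * 1) = factorial_helper(12, 13)
= factorial_helper(11, 12 * 13) = factorial_helper(11, 156)
= factorial_helper(10, 11 * 156) = factorial_helper(10, 1716)
= factorial_helper(9, 10 * 1716) = factorial_helper(9, 17160)
= factorial_helper(8, 9 * 17160) = factorial_helper(8, 154440)
= factorial_helper(7, 8 * 154440) = factorial_helper(7, 1235520)
= factorial_helper(6, 7 * 1235520) = factorial_helper(6, 8648640)
= factorial_helper(5, 6 * 8648640) = factorial_helper(5, 51891840)
= factorial_helper(4, 5 * 51891840) = factorial_helper(4, 259459200)
= factorial_helper(3, 4 * 259459200) = factorial_helper(3, 1037836800)
= factorial_helper(2, 3 * 1037836800) = factorial_helper(2, 3113510400)
= factorial_helper(1, 2 * 3113510400) = factorial_helper(1, 6227020800)
n <= 1, return acc = 6227020800


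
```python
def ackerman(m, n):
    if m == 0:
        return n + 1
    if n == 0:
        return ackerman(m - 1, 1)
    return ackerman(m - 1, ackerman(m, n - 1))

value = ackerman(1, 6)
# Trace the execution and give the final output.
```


ackerman(1, 6)
= ackerman(0, ackerman(1, 5))
First compute ackerman(1, 5) = 7
= ackerman(0, 7)
= 8


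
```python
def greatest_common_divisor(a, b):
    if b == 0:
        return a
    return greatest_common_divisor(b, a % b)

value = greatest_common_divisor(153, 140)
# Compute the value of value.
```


greatest_common_divisor(153, 140)
= greatest_common_divisor(140, 153 % 140) = greatest_common_divisor(140, 13)
= greatest_common_divisor(13, 140 % 13) = greatest_common_divisor(13, 10)
= greatest_common_divisor(10, 13 % 10) = greatest_common_divisor(10, 3)
= greatest_common_divisor(3, 10 % 3) = greatest_common_divisor(3, 1)
= greatest_common_divisor(1, 3 % 1) = greatest_common_divisor(1, 0)
b == 0, return a = 1


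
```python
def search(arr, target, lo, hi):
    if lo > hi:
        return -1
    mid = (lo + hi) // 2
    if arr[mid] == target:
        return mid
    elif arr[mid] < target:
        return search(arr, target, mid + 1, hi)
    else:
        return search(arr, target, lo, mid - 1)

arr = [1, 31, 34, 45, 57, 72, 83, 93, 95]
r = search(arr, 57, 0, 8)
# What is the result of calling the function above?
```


search(arr, 57, 0, 8)
lo=0, hi=8, mid=4, arr[mid]=57
arr[4] == 57, found at index 4
= 4


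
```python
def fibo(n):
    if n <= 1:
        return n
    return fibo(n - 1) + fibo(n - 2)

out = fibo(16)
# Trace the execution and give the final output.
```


fibo(16)
= fibo(15) + fibo(14)
= (fibo(14) + fibo(13)) + fibo(14)
Computing bottom-up: fibo(0)=0, fibo(1)=1, fibo(2)=1, fibo(3)=2, fibo(4)=3, fibo(5)=5, fibo(6)=8, fibo(7)=13, fibo(8)=21, fibo(9)=34, fibo(10)=55, fibo(11)=89, fibo(12)=144, fibo(13)=233, fibo(14)=377, fibo(15)=610, fibo(16)=987
= 987


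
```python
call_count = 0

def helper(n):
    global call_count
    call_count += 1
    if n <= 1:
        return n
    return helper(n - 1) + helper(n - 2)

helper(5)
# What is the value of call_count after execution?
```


helper(5) calls helper(4) and helper(3); each non-base call branches into two more.
Let C(k) = total number of calls made by helper(k), including the call to helper(k) itself.
Base cases: C(0) = 1, C(1) = 1
Recurrence: C(k) = 1 + C(k-1) + C(k-2)
  C(2) = 1 + C(1) + C(0) = 1 + 1 + 1 = 3
  C(3) = 1 + C(2) + C(1) = 1 + 3 + 1 = 5
  C(4) = 1 + C(3) + C(2) = 1 + 5 + 3 = 9
  C(5) = 1 + C(4) + C(3) = 1 + 9 + 5 = 15
Total calls = C(5) = 15


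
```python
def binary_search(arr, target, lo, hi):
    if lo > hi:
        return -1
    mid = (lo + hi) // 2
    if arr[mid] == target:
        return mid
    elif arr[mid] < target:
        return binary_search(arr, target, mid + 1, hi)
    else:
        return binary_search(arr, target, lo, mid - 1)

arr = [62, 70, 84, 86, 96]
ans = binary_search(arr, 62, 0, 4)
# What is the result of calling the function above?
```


binary_search(arr, 62, 0, 4)
lo=0, hi=4, mid=2, arr[mid]=84
84 > 62, search left half
lo=0, hi=1, mid=0, arr[mid]=62
arr[0] == 62, found at index 0
= 0


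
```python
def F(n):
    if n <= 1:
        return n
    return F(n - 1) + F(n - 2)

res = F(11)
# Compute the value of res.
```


F(11)
= F(10) + F(9)
= (F(9) + F(8)) + F(9)
Computing bottom-up: F(0)=0, F(1)=1, F(2)=1, F(3)=2, F(4)=3, F(5)=5, F(6)=8, F(7)=13, F(8)=21, F(9)=34, F(10)=55, F(11)=89
= 89


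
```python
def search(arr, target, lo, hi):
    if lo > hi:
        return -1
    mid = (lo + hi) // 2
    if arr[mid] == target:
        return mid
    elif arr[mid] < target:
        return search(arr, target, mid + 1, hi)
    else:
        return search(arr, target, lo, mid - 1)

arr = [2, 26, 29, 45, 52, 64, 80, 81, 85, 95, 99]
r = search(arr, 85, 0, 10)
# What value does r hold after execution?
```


search(arr, 85, 0, 10)
lo=0, hi=10, mid=5, arr[mid]=64
64 < 85, search right half
lo=6, hi=10, mid=8, arr[mid]=85
arr[8] == 85, found at index 8
= 8


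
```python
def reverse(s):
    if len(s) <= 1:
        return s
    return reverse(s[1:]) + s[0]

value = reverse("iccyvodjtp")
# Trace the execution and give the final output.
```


reverse("iccyvodjtp")
= reverse("ccyvodjtp") + "i"
= reverse("cyvodjtp") + "c" + "i"
= reverse("yvodjtp") + "c" + "c" + "i"
= reverse("vodjtp") + "y" + "c" + "c" + "i"
= reverse("odjtp") + "v" + "y" + "c" + "c" + "i"
= reverse("djtp") + "o" + "v" + "y" + "c" + "c" + "i"
= reverse("jtp") + "d" + "o" + "v" + "y" + "c" + "c" + "i"
= reverse("tp") + "j" + "d" + "o" + "v" + "y" + "c" + "c" + "i"
= reverse("p") + "t" + "j" + "d" + "o" + "v" + "y" + "c" + "c" + "i"
= "p" + "t" + "j" + "d" + "o" + "v" + "y" + "c" + "c" + "i"
= "ptjdovycci"


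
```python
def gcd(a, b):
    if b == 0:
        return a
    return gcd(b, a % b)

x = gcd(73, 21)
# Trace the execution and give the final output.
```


gcd(73, 21)
= gcd(21, 73 % 21) = gcd(21, 10)
= gcd(10, 21 % 10) = gcd(10, 1)
= gcd(1, 10 % 1) = gcd(1, 0)
b == 0, return a = 1


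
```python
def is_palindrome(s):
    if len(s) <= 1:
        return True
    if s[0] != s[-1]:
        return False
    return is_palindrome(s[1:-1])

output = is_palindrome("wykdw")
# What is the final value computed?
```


is_palindrome("wykdw")
"wykdw": s[0]='w' == s[-1]='w' -> is_palindrome("ykd")
"ykd": s[0]='y' != s[-1]='d' -> False
= False


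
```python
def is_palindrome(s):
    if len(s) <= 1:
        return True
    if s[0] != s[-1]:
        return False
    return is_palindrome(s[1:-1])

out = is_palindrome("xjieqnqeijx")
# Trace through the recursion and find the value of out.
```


is_palindrome("xjieqnqeijx")
"xjieqnqeijx": s[0]='x' == s[-1]='x' -> is_palindrome("jieqnqeij")
"jieqnqeij": s[0]='j' == s[-1]='j' -> is_palindrome("ieqnqei")
"ieqnqei": s[0]='i' == s[-1]='i' -> is_palindrome("eqnqe")
"eqnqe": s[0]='e' == s[-1]='e' -> is_palindrome("qnq")
"qnq": s[0]='q' == s[-1]='q' -> is_palindrome("n")
"n": len <= 1 -> True
= True


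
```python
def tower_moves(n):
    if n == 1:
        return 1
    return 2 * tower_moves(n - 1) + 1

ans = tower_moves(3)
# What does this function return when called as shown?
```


tower_moves(3)
= 2 * tower_moves(2) + 1
= 2 * (2 * tower_moves(1) + 1) + 1
Now compute bottom-up:
tower_moves(1) = 1
tower_moves(2) = 2 * 1 + 1 = 3
tower_moves(3) = 2 * 3 + 1 = 7
= 7


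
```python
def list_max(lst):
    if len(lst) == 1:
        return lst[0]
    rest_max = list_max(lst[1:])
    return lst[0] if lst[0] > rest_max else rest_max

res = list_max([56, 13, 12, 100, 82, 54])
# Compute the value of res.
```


list_max([56, 13, 12, 100, 82, 54])
= compare 56 with list_max([13, 12, 100, 82, 54])
= compare 13 with list_max([12, 100, 82, 54])
= compare 12 with list_max([100, 82, 54])
= compare 100 with list_max([82, 54])
= compare 82 with list_max([54])
Base: list_max([54]) = 54
compare 82 with 54: max = 82
compare 100 with 82: max = 100
compare 12 with 100: max = 100
compare 13 with 100: max = 100
compare 56 with 100: max = 100
= 100


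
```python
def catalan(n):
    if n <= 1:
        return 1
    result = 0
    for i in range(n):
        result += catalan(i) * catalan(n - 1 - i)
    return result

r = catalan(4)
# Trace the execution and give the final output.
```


catalan(4)
= sum of catalan(i) * catalan(4-1-i) for i in 0..3
First compute sub-values bottom-up:
  catalan(0) = 1, catalan(1) = 1
  catalan(2) = 1*1 + 1*1 = 2
  catalan(3) = 1*2 + 1*1 + 2*1 = 5
Now catalan(4):
  catalan(0)*catalan(3) = 1*5 = 5
  catalan(1)*catalan(2) = 1*2 = 2
  catalan(2)*catalan(1) = 2*1 = 2
  catalan(3)*catalan(0) = 5*1 = 5
= 5 + 2 + 2 + 5
= 14


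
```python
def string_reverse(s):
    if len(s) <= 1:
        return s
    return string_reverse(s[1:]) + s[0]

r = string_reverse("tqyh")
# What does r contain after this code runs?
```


string_reverse("tqyh")
= string_reverse("qyh") + "t"
= string_reverse("yh") + "q" + "t"
= string_reverse("h") + "y" + "q" + "t"
= "h" + "y" + "q" + "t"
= "hyqt"


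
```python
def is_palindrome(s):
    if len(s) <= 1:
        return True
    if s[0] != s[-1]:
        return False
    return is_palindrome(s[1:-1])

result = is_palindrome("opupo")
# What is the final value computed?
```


is_palindrome("opupo")
"opupo": s[0]='o' == s[-1]='o' -> is_palindrome("pup")
"pup": s[0]='p' == s[-1]='p' -> is_palindrome("u")
"u": len <= 1 -> True
= True


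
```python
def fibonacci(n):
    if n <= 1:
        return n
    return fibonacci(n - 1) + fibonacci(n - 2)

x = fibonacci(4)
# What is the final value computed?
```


fibonacci(4)
= fibonacci(3) + fibonacci(2)
= (fibonacci(2) + fibonacci(1)) + fibonacci(2)
Computing bottom-up: fibonacci(0)=0, fibonacci(1)=1, fibonacci(2)=1, fibonacci(3)=2, fibonacci(4)=3
= 3


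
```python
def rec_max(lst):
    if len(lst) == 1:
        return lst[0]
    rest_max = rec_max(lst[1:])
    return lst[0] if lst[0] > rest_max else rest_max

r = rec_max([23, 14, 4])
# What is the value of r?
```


rec_max([23, 14, 4])
= compare 23 with rec_max([14, 4])
= compare 14 with rec_max([4])
Base: rec_max([4]) = 4
compare 14 with 4: max = 14
compare 23 with 14: max = 23
= 23


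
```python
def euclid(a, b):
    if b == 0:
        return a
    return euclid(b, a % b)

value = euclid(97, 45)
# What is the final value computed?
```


euclid(97, 45)
= euclid(45, 97 % 45) = euclid(45, 7)
= euclid(7, 45 % 7) = euclid(7, 3)
= euclid(3, 7 % 3) = euclid(3, 1)
= euclid(1, 3 % 1) = euclid(1, 0)
b == 0, return a = 1


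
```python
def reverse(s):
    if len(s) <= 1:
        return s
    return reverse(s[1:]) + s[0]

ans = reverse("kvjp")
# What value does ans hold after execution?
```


reverse("kvjp")
= reverse("vjp") + "k"
= reverse("jp") + "v" + "k"
= reverse("p") + "j" + "v" + "k"
= "p" + "j" + "v" + "k"
= "pjvk"


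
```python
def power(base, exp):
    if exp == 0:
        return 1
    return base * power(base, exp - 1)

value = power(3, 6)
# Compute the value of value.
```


power(3, 6)
= 3 * power(3, 5)
= 3 * 3 * power(3, 4)
= 3 * 3 * 3 * power(3, 3)
= 3 * 3 * 3 * 3 * power(3, 2)
= 3 * 3 * 3 * 3 * 3 * power(3, 1)
= 3 * 3 * 3 * 3 * 3 * 3 * power(3, 0)
= 3 * 3 * 3 * 3 * 3 * 3 * 1
= 729


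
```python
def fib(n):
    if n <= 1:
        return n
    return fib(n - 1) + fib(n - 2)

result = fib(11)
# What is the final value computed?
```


fib(11)
= fib(10) + fib(9)
= (fib(9) + fib(8)) + fib(9)
Computing bottom-up: fib(0)=0, fib(1)=1, fib(2)=1, fib(3)=2, fib(4)=3, fib(5)=5, fib(6)=8, fib(7)=13, fib(8)=21, fib(9)=34, fib(10)=55, fib(11)=89
= 89


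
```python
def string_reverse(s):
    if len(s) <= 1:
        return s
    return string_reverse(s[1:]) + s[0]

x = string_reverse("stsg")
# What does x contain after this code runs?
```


string_reverse("stsg")
= string_reverse("tsg") + "s"
= string_reverse("sg") + "t" + "s"
= string_reverse("g") + "s" + "t" + "s"
= "g" + "s" + "t" + "s"
= "gsts"


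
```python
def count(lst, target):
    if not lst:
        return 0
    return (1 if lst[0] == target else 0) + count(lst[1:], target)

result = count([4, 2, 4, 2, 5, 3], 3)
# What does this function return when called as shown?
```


count([4, 2, 4, 2, 5, 3], 3)
lst[0]=4 != 3: 0 + count([2, 4, 2, 5, 3], 3)
lst[0]=2 != 3: 0 + count([4, 2, 5, 3], 3)
lst[0]=4 != 3: 0 + count([2, 5, 3], 3)
lst[0]=2 != 3: 0 + count([5, 3], 3)
lst[0]=5 != 3: 0 + count([3], 3)
lst[0]=3 == 3: 1 + count([], 3)
= 1


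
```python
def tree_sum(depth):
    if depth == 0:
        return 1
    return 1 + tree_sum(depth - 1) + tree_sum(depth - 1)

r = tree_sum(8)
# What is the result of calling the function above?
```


tree_sum(8)
= 1 + tree_sum(7) + tree_sum(7)
= 1 + 2 * tree_sum(7)
tree_sum(k) = 2^(k+1) - 1
tree_sum(0) = 1
tree_sum(1) = 3
tree_sum(2) = 7
tree_sum(3) = 15
tree_sum(4) = 31
tree_sum(8) = 2^9 - 1 = 511


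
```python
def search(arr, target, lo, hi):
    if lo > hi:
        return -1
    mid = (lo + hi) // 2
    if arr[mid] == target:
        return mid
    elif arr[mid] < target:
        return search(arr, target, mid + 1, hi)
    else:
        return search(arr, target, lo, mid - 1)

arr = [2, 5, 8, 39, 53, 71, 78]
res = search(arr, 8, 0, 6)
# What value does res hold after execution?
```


search(arr, 8, 0, 6)
lo=0, hi=6, mid=3, arr[mid]=39
39 > 8, search left half
lo=0, hi=2, mid=1, arr[mid]=5
5 < 8, search right half
lo=2, hi=2, mid=2, arr[mid]=8
arr[2] == 8, found at index 2
= 2


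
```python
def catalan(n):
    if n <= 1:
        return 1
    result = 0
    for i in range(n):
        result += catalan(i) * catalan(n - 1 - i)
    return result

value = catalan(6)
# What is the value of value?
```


catalan(6)
= sum of catalan(i) * catalan(6-1-i) for i in 0..5
First compute sub-values bottom-up:
  catalan(0) = 1, catalan(1) = 1
  catalan(2) = 1*1 + 1*1 = 2
  catalan(3) = 1*2 + 1*1 + 2*1 = 5
  catalan(4) = 1*5 + 1*2 + 2*1 + 5*1 = 14
  catalan(5) = 1*14 + 1*5 + 2*2 + 5*1 + 14*1 = 42
Now catalan(6):
  catalan(0)*catalan(5) = 1*42 = 42
  catalan(1)*catalan(4) = 1*14 = 14
  catalan(2)*catalan(3) = 2*5 = 10
  catalan(3)*catalan(2) = 5*2 = 10
  catalan(4)*catalan(1) = 14*1 = 14
  catalan(5)*catalan(0) = 42*1 = 42
= 42 + 14 + 10 + 10 + 14 + 42
= 132


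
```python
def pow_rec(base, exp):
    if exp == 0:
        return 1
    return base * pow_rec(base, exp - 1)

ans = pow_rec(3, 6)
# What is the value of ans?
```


pow_rec(3, 6)
= 3 * pow_rec(3, 5)
= 3 * 3 * pow_rec(3, 4)
= 3 * 3 * 3 * pow_rec(3, 3)
= 3 * 3 * 3 * 3 * pow_rec(3, 2)
= 3 * 3 * 3 * 3 * 3 * pow_rec(3, 1)
= 3 * 3 * 3 * 3 * 3 * 3 * pow_rec(3, 0)
= 3 * 3 * 3 * 3 * 3 * 3 * 1
= 729


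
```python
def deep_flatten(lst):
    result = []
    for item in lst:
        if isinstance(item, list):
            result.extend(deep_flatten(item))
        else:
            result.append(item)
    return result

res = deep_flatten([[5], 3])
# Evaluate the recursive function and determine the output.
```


deep_flatten([[5], 3])
Processing each element:
  [5] is a list -> deep_flatten recursively -> [5]
  3 is not a list -> append 3
= [5, 3]


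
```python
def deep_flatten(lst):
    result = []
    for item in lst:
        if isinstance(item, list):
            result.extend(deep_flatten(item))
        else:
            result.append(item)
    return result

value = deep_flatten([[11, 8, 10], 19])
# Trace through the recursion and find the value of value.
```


deep_flatten([[11, 8, 10], 19])
Processing each element:
  [11, 8, 10] is a list -> deep_flatten recursively -> [11, 8, 10]
  19 is not a list -> append 19
= [11, 8, 10, 19]


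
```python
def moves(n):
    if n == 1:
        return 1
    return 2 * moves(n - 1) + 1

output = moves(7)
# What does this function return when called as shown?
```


moves(7)
= 2 * moves(6) + 1
= 2 * (2 * moves(5) + 1) + 1
= 2 * (2 * (2 * moves(4) + 1) + 1) + 1
= 2 * (2 * (2 * (2 * moves(3) + 1) + 1) + 1) + 1
= 2 * (2 * (2 * (2 * (2 * moves(2) + 1) + 1) + 1) + 1) + 1
= 2 * (2 * (2 * (2 * (2 * (2 * moves(1) + 1) + 1) + 1) + 1) + 1) + 1
Now compute bottom-up:
moves(1) = 1
moves(2) = 2 * 1 + 1 = 3
moves(3) = 2 * 3 + 1 = 7
moves(4) = 2 * 7 + 1 = 15
moves(5) = 2 * 15 + 1 = 31
moves(6) = 2 * 31 + 1 = 63
moves(7) = 2 * 63 + 1 = 127
= 127


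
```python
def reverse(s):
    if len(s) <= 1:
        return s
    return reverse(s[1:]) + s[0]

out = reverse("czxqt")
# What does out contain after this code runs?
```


reverse("czxqt")
= reverse("zxqt") + "c"
= reverse("xqt") + "z" + "c"
= reverse("qt") + "x" + "z" + "c"
= reverse("t") + "q" + "x" + "z" + "c"
= "t" + "q" + "x" + "z" + "c"
= "tqxzc"


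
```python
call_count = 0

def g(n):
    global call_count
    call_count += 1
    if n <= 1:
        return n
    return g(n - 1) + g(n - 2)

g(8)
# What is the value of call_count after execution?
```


g(8) calls g(7) and g(6); each non-base call branches into two more.
Let C(k) = total number of calls made by g(k), including the call to g(k) itself.
Base cases: C(0) = 1, C(1) = 1
Recurrence: C(k) = 1 + C(k-1) + C(k-2)
  C(2) = 1 + C(1) + C(0) = 1 + 1 + 1 = 3
  C(3) = 1 + C(2) + C(1) = 1 + 3 + 1 = 5
  C(4) = 1 + C(3) + C(2) = 1 + 5 + 3 = 9
  C(5) = 1 + C(4) + C(3) = 1 + 9 + 5 = 15
  C(6) = 1 + C(5) + C(4) = 1 + 15 + 9 = 25
  C(7) = 1 + C(6) + C(5) = 1 + 25 + 15 = 41
  C(8) = 1 + C(7) + C(6) = 1 + 41 + 25 = 67
Total calls = C(8) = 67


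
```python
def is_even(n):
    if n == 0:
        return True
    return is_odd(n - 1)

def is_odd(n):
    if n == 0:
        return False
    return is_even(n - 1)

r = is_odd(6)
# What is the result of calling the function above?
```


is_odd(6)
= is_even(5)
= is_odd(4)
= is_even(3)
= is_odd(2)
= is_even(1)
= is_odd(0)
n == 0: return False
= False


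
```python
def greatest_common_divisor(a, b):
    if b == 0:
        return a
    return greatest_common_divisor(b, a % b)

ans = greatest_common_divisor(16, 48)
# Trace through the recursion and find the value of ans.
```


greatest_common_divisor(16, 48)
= greatest_common_divisor(48, 16 % 48) = greatest_common_divisor(48, 16)
= greatest_common_divisor(16, 48 % 16) = greatest_common_divisor(16, 0)
b == 0, return a = 16


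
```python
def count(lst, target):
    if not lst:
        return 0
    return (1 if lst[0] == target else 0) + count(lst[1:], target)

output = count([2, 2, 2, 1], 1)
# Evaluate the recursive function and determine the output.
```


count([2, 2, 2, 1], 1)
lst[0]=2 != 1: 0 + count([2, 2, 1], 1)
lst[0]=2 != 1: 0 + count([2, 1], 1)
lst[0]=2 != 1: 0 + count([1], 1)
lst[0]=1 == 1: 1 + count([], 1)
= 1


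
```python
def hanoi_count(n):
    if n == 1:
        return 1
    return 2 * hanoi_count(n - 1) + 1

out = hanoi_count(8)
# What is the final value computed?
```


hanoi_count(8)
= 2 * hanoi_count(7) + 1
= 2 * (2 * hanoi_count(6) + 1) + 1
= 2 * (2 * (2 * hanoi_count(5) + 1) + 1) + 1
= 2 * (2 * (2 * (2 * hanoi_count(4) + 1) + 1) + 1) + 1
= 2 * (2 * (2 * (2 * (2 * hanoi_count(3) + 1) + 1) + 1) + 1) + 1
= 2 * (2 * (2 * (2 * (2 * (2 * hanoi_count(2) + 1) + 1) + 1) + 1) + 1) + 1
= 2 * (2 * (2 * (2 * (2 * (2 * (2 * hanoi_count(1) + 1) + 1) + 1) + 1) + 1) + 1) + 1
Now compute bottom-up:
hanoi_count(1) = 1
hanoi_count(2) = 2 * 1 + 1 = 3
hanoi_count(3) = 2 * 3 + 1 = 7
hanoi_count(4) = 2 * 7 + 1 = 15
hanoi_count(5) = 2 * 15 + 1 = 31
hanoi_count(6) = 2 * 31 + 1 = 63
hanoi_count(7) = 2 * 63 + 1 = 127
hanoi_count(8) = 2 * 127 + 1 = 255
= 255


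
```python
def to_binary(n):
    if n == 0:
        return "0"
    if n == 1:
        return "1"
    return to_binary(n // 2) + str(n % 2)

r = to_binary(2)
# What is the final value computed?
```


to_binary(2)
= to_binary(1) + "0"
= "1" + "0"
= "10"


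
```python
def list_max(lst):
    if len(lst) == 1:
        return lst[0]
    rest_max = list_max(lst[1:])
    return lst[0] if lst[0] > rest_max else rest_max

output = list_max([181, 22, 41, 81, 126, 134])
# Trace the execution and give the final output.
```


list_max([181, 22, 41, 81, 126, 134])
= compare 181 with list_max([22, 41, 81, 126, 134])
= compare 22 with list_max([41, 81, 126, 134])
= compare 41 with list_max([81, 126, 134])
= compare 81 with list_max([126, 134])
= compare 126 with list_max([134])
Base: list_max([134]) = 134
compare 126 with 134: max = 134
compare 81 with 134: max = 134
compare 41 with 134: max = 134
compare 22 with 134: max = 134
compare 181 with 134: max = 181
= 181


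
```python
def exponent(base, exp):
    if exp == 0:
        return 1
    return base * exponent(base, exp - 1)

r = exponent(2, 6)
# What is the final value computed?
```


exponent(2, 6)
= 2 * exponent(2, 5)
= 2 * 2 * exponent(2, 4)
= 2 * 2 * 2 * exponent(2, 3)
= 2 * 2 * 2 * 2 * exponent(2, 2)
= 2 * 2 * 2 * 2 * 2 * exponent(2, 1)
= 2 * 2 * 2 * 2 * 2 * 2 * exponent(2, 0)
= 2 * 2 * 2 * 2 * 2 * 2 * 1
= 64


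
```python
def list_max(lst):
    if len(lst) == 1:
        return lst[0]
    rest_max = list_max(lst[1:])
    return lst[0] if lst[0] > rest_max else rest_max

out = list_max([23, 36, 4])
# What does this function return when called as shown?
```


list_max([23, 36, 4])
= compare 23 with list_max([36, 4])
= compare 36 with list_max([4])
Base: list_max([4]) = 4
compare 36 with 4: max = 36
compare 23 with 36: max = 36
= 36


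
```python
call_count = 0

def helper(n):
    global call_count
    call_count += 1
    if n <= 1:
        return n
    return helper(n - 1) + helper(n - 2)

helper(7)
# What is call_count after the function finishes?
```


helper(7) calls helper(6) and helper(5); each non-base call branches into two more.
Let C(k) = total number of calls made by helper(k), including the call to helper(k) itself.
Base cases: C(0) = 1, C(1) = 1
Recurrence: C(k) = 1 + C(k-1) + C(k-2)
  C(2) = 1 + C(1) + C(0) = 1 + 1 + 1 = 3
  C(3) = 1 + C(2) + C(1) = 1 + 3 + 1 = 5
  C(4) = 1 + C(3) + C(2) = 1 + 5 + 3 = 9
  C(5) = 1 + C(4) + C(3) = 1 + 9 + 5 = 15
  C(6) = 1 + C(5) + C(4) = 1 + 15 + 9 = 25
  C(7) = 1 + C(6) + C(5) = 1 + 25 + 15 = 41
Total calls = C(7) = 41


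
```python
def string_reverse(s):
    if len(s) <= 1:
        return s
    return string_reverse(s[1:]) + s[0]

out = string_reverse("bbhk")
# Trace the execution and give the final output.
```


string_reverse("bbhk")
= string_reverse("bhk") + "b"
= string_reverse("hk") + "b" + "b"
= string_reverse("k") + "h" + "b" + "b"
= "k" + "h" + "b" + "b"
= "khbb"


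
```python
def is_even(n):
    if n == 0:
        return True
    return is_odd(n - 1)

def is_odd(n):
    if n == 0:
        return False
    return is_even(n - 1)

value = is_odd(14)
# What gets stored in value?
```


is_odd(14)
= is_even(13)
= is_odd(12)
= is_even(11)
= is_odd(10)
= is_even(9)
= is_odd(8)
= is_even(7)
= is_odd(6)
= is_even(5)
= is_odd(4)
= is_even(3)
= is_odd(2)
= is_even(1)
= is_odd(0)
n == 0: return False
= False


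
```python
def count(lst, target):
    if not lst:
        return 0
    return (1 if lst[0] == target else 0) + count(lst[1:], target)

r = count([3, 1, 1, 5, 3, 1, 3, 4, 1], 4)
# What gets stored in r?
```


count([3, 1, 1, 5, 3, 1, 3, 4, 1], 4)
lst[0]=3 != 4: 0 + count([1, 1, 5, 3, 1, 3, 4, 1], 4)
lst[0]=1 != 4: 0 + count([1, 5, 3, 1, 3, 4, 1], 4)
lst[0]=1 != 4: 0 + count([5, 3, 1, 3, 4, 1], 4)
lst[0]=5 != 4: 0 + count([3, 1, 3, 4, 1], 4)
lst[0]=3 != 4: 0 + count([1, 3, 4, 1], 4)
lst[0]=1 != 4: 0 + count([3, 4, 1], 4)
lst[0]=3 != 4: 0 + count([4, 1], 4)
lst[0]=4 == 4: 1 + count([1], 4)
lst[0]=1 != 4: 0 + count([], 4)
= 1


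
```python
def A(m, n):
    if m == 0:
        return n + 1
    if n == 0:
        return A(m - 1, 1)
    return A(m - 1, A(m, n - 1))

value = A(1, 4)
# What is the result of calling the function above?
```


A(1, 4)
= A(0, A(1, 3))
First compute A(1, 3) = 5
= A(0, 5)
= 6


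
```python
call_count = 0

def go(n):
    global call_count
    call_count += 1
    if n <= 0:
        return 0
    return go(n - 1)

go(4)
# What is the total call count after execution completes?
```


go(4) calls go(3) calls ... calls go(0)
Total calls: 4 + 1 (for base case) = 5
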